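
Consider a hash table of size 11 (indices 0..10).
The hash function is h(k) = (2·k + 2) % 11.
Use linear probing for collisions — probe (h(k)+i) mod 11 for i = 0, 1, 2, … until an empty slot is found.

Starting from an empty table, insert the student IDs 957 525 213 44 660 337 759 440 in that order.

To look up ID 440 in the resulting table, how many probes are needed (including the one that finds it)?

957: h=2 => slot 2
525: h=7 => slot 7
213: h=10 => slot 10
44: h=2, probe 2,3 => slot 3
660: h=2, probe 2,3,4 => slot 4
337: h=5 => slot 5
759: h=2, probe 2,3,4,5,6 => slot 6
440: h=2, probe 2,3,4,5,6,7,8 => slot 8
Table: [-, -, 957, 44, 660, 337, 759, 525, 440, -, 213]
Lookup 440: h=2, probe 2,3,4,5,6,7,8 → found at 8.

7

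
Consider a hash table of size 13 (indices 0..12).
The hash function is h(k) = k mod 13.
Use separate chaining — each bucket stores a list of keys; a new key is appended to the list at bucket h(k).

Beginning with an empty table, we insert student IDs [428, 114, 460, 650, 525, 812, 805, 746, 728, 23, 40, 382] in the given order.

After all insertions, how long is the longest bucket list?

428 → bucket 12
114 → bucket 10
460 → bucket 5
650 → bucket 0
525 → bucket 5 (collision)
812 → bucket 6
805 → bucket 12 (collision)
746 → bucket 5 (collision)
728 → bucket 0 (collision)
23 → bucket 10 (collision)
40 → bucket 1
382 → bucket 5 (collision)
Final buckets:
0: 650 -> 728
1: 40
2: ∅
3: ∅
4: ∅
5: 460 -> 525 -> 746 -> 382
6: 812
7: ∅
8: ∅
9: ∅
10: 114 -> 23
11: ∅
12: 428 -> 805

4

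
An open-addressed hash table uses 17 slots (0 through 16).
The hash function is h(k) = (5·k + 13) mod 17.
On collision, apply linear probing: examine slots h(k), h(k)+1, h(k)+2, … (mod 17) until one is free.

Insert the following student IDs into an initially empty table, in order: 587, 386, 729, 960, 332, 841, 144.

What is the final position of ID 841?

587 hashes to 7; slot 7 is free → place at 7.
386 hashes to 5; slot 5 is free → place at 5.
729 hashes to 3; slot 3 is free → place at 3.
960 hashes to 2; slot 2 is free → place at 2.
332 hashes to 7; 7 taken → place at 8.
841 hashes to 2; 2,3 taken → place at 4.
144 hashes to 2; 2,3,4,5 taken → place at 6.
Table: [-, -, 960, 729, 841, 386, 144, 587, 332, -, -, -, -, -, -, -, -]

4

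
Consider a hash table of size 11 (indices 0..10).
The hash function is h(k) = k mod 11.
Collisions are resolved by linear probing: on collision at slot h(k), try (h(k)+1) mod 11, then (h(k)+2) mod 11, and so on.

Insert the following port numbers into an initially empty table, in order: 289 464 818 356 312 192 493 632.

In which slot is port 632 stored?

289: h=3 → slot 3
464: h=2 → slot 2
818: h=4 → slot 4
356: h=4, probe 4,5 → slot 5
312: h=4, probe 4,5,6 → slot 6
192: h=5, probe 5,6,7 → slot 7
493: h=9 → slot 9
632: h=5, probe 5,6,7,8 → slot 8
Table: [., ., 464, 289, 818, 356, 312, 192, 632, 493, .]

8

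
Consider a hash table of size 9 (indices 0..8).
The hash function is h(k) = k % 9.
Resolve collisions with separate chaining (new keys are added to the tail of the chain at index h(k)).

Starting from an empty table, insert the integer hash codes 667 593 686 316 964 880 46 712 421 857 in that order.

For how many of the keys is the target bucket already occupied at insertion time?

6

667 -> bucket 1
593 -> bucket 8
686 -> bucket 2
316 -> bucket 1 (collision)
964 -> bucket 1 (collision)
880 -> bucket 7
46 -> bucket 1 (collision)
712 -> bucket 1 (collision)
421 -> bucket 7 (collision)
857 -> bucket 2 (collision)
Final buckets:
0: —
1: 667 -> 316 -> 964 -> 46 -> 712
2: 686 -> 857
3: —
4: —
5: —
6: —
7: 880 -> 421
8: 593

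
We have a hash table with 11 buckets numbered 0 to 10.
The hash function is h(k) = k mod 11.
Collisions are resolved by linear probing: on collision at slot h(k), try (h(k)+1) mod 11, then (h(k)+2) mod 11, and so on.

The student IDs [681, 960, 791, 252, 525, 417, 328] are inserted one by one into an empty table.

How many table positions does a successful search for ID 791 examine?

Insert 681: h=10, slot 10 empty → index 10.
Insert 960: h=3, slot 3 empty → index 3.
Insert 791: h=10, slot 10 occupied → index 0.
Insert 252: h=10, slots 10,0 occupied → index 1.
Insert 525: h=8, slot 8 empty → index 8.
Insert 417: h=10, slots 10,0,1 occupied → index 2.
Insert 328: h=9, slot 9 empty → index 9.
Table: [791, 252, 417, 960, -, -, -, -, 525, 328, 681]
Lookup 791: h=10, probe 10,0 → found at 0.

2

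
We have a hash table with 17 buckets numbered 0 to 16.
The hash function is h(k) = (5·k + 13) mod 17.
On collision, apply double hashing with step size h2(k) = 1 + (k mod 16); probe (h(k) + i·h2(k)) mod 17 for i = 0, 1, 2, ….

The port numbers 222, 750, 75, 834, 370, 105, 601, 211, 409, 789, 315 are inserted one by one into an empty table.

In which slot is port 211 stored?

222: h=1 → slot 1
750: h=6 → slot 6
75: h=14 → slot 14
834: h=1, h2=3, probe 1,4 → slot 4
370: h=10 → slot 10
105: h=11 → slot 11
601: h=9 → slot 9
211: h=14, h2=4, probe 14,1,5 → slot 5
409: h=1, h2=10, probe 1,11,4,14,7 → slot 7
789: h=14, h2=6, probe 14,3 → slot 3
315: h=7, h2=12, probe 7,2 → slot 2
Table: [_, 222, 315, 789, 834, 211, 750, 409, _, 601, 370, 105, _, _, 75, _, _]

5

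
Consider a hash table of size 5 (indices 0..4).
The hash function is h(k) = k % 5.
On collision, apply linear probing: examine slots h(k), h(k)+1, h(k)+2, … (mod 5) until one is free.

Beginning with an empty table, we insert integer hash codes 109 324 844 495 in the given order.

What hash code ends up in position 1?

844

Insert 109: h=4, slot 4 empty → index 4.
Insert 324: h=4, slot 4 occupied → index 0.
Insert 844: h=4, slots 4,0 occupied → index 1.
Insert 495: h=0, slots 0,1 occupied → index 2.
Table: [324, 844, 495, ∅, 109]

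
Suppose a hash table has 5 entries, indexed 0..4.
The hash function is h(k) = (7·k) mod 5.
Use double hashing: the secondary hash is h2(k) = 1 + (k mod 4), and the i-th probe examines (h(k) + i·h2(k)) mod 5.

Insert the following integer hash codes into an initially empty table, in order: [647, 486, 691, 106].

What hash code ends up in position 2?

486

Insert 647: h=4, slot 4 empty → index 4.
Insert 486: h=2, slot 2 empty → index 2.
Insert 691: h=2, h2=4, slot 2 occupied → index 1.
Insert 106: h=2, h2=3, slot 2 occupied → index 0.
Table: [106, 691, 486, ∅, 647]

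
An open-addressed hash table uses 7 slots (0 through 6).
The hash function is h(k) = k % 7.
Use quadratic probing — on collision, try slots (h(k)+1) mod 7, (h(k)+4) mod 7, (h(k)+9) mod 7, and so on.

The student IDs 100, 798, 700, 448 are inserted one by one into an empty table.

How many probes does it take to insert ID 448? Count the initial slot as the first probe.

3

Insert 100: h=2, slot 2 empty → index 2.
Insert 798: h=0, slot 0 empty → index 0.
Insert 700: h=0, slot 0 occupied → index 1.
Insert 448: h=0, slots 0,1 occupied → index 4.
Table: [798, 700, 100, —, 448, —, —]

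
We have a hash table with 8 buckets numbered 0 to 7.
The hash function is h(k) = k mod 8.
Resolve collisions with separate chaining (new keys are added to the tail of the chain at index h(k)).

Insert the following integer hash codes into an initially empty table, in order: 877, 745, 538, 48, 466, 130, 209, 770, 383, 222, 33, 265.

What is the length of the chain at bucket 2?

877 → bucket 5
745 → bucket 1
538 → bucket 2
48 → bucket 0
466 → bucket 2 (collision)
130 → bucket 2 (collision)
209 → bucket 1 (collision)
770 → bucket 2 (collision)
383 → bucket 7
222 → bucket 6
33 → bucket 1 (collision)
265 → bucket 1 (collision)
Final buckets:
0: 48
1: 745 -> 209 -> 33 -> 265
2: 538 -> 466 -> 130 -> 770
3: —
4: —
5: 877
6: 222
7: 383

4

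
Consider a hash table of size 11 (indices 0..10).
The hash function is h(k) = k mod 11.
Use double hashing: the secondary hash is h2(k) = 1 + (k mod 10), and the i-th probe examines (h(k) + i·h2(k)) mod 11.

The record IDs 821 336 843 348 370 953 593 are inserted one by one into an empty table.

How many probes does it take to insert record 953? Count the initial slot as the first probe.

3

821 hashes to 7; slot 7 is free → place at 7.
336 hashes to 6; slot 6 is free → place at 6.
843 hashes to 7, h2=4; 7 taken → place at 0.
348 hashes to 7, h2=9; 7 taken → place at 5.
370 hashes to 7, h2=1; 7 taken → place at 8.
953 hashes to 7, h2=4; 7,0 taken → place at 4.
593 hashes to 10; slot 10 is free → place at 10.
Table: [843, —, —, —, 953, 348, 336, 821, 370, —, 593]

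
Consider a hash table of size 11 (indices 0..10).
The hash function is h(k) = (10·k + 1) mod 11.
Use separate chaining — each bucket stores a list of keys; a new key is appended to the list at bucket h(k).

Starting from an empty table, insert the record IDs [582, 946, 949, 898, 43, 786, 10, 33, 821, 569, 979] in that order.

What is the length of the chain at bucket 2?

3

582 -> bucket 2
946 -> bucket 1
949 -> bucket 9
898 -> bucket 5
43 -> bucket 2 (collision)
786 -> bucket 7
10 -> bucket 2 (collision)
33 -> bucket 1 (collision)
821 -> bucket 5 (collision)
569 -> bucket 4
979 -> bucket 1 (collision)
Final buckets:
0: -
1: 946 -> 33 -> 979
2: 582 -> 43 -> 10
3: -
4: 569
5: 898 -> 821
6: -
7: 786
8: -
9: 949
10: -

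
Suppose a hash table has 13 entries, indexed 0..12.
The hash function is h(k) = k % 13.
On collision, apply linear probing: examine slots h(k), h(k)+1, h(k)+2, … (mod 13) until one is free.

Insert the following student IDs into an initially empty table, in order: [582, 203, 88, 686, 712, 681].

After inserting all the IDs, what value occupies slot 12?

582: h=10 → slot 10
203: h=8 → slot 8
88: h=10, probe 10,11 → slot 11
686: h=10, probe 10,11,12 → slot 12
712: h=10, probe 10,11,12,0 → slot 0
681: h=5 → slot 5
Table: [712, ., ., ., ., 681, ., ., 203, ., 582, 88, 686]

686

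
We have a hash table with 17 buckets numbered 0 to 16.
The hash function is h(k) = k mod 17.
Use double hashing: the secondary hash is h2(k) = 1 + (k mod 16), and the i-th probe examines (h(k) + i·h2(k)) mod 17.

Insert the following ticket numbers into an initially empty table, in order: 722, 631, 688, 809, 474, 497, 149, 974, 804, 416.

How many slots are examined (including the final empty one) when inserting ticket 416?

722: h=8 → slot 8
631: h=2 → slot 2
688: h=8, h2=1, probe 8,9 → slot 9
809: h=10 → slot 10
474: h=15 → slot 15
497: h=4 → slot 4
149: h=13 → slot 13
974: h=5 → slot 5
804: h=5, h2=5, probe 5,10,15,3 → slot 3
416: h=8, h2=1, probe 8,9,10,11 → slot 11
Table: [—, —, 631, 804, 497, 974, —, —, 722, 688, 809, 416, —, 149, —, 474, —]

4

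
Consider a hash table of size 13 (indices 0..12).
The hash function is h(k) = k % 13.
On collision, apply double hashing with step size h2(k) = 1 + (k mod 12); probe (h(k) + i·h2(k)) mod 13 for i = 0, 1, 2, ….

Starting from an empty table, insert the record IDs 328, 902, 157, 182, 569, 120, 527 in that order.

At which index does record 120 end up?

4

Insert 328: h=3, slot 3 empty -> index 3.
Insert 902: h=5, slot 5 empty -> index 5.
Insert 157: h=1, slot 1 empty -> index 1.
Insert 182: h=0, slot 0 empty -> index 0.
Insert 569: h=10, slot 10 empty -> index 10.
Insert 120: h=3, h2=1, slot 3 occupied -> index 4.
Insert 527: h=7, slot 7 empty -> index 7.
Table: [182, 157, _, 328, 120, 902, _, 527, _, _, 569, _, _]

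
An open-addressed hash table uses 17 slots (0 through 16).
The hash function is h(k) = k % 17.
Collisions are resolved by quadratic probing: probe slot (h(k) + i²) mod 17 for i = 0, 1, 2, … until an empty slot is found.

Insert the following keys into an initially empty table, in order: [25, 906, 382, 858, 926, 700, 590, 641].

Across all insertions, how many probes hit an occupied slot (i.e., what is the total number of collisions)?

25 hashes to 8; slot 8 is free → place at 8.
906 hashes to 5; slot 5 is free → place at 5.
382 hashes to 8; 8 taken → place at 9.
858 hashes to 8; 8,9 taken → place at 12.
926 hashes to 8; 8,9,12 taken → place at 0.
700 hashes to 3; slot 3 is free → place at 3.
590 hashes to 12; 12 taken → place at 13.
641 hashes to 12; 12,13 taken → place at 16.
Table: [926, -, -, 700, -, 906, -, -, 25, 382, -, -, 858, 590, -, -, 641]

9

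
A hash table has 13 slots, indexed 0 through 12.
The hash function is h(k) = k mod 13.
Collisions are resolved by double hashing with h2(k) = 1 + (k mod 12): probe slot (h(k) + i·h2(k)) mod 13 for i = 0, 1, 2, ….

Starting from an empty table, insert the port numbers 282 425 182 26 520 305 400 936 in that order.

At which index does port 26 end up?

282: h=9 => slot 9
425: h=9, h2=6, probe 9,2 => slot 2
182: h=0 => slot 0
26: h=0, h2=3, probe 0,3 => slot 3
520: h=0, h2=5, probe 0,5 => slot 5
305: h=6 => slot 6
400: h=10 => slot 10
936: h=0, h2=1, probe 0,1 => slot 1
Table: [182, 936, 425, 26, ∅, 520, 305, ∅, ∅, 282, 400, ∅, ∅]

3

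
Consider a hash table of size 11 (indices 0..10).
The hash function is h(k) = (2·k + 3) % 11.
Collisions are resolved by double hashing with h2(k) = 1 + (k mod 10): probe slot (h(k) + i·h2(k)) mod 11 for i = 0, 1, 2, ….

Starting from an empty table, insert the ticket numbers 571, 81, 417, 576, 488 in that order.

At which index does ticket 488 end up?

5

571: h=1 → slot 1
81: h=0 → slot 0
417: h=1, h2=8, probe 1,9 → slot 9
576: h=0, h2=7, probe 0,7 → slot 7
488: h=0, h2=9, probe 0,9,7,5 → slot 5
Table: [81, 571, —, —, —, 488, —, 576, —, 417, —]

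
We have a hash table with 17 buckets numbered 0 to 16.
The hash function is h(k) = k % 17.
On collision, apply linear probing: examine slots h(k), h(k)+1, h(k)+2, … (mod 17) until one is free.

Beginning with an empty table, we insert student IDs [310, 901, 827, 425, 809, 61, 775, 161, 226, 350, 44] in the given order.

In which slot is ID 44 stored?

15

310: h=4 -> slot 4
901: h=0 -> slot 0
827: h=11 -> slot 11
425: h=0, probe 0,1 -> slot 1
809: h=10 -> slot 10
61: h=10, probe 10,11,12 -> slot 12
775: h=10, probe 10,11,12,13 -> slot 13
161: h=8 -> slot 8
226: h=5 -> slot 5
350: h=10, probe 10,11,12,13,14 -> slot 14
44: h=10, probe 10,11,12,13,14,15 -> slot 15
Table: [901, 425, -, -, 310, 226, -, -, 161, -, 809, 827, 61, 775, 350, 44, -]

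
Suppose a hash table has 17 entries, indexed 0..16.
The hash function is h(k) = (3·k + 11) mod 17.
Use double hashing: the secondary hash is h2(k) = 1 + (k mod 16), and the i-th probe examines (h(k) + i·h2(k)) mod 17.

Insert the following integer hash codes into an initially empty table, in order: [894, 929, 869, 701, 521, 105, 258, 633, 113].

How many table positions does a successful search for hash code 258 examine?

Insert 894: h=7, slot 7 empty => index 7.
Insert 929: h=10, slot 10 empty => index 10.
Insert 869: h=0, slot 0 empty => index 0.
Insert 701: h=6, slot 6 empty => index 6.
Insert 521: h=10, h2=10, slot 10 occupied => index 3.
Insert 105: h=3, h2=10, slot 3 occupied => index 13.
Insert 258: h=3, h2=3, slots 3,6 occupied => index 9.
Insert 633: h=6, h2=10, slot 6 occupied => index 16.
Insert 113: h=10, h2=2, slot 10 occupied => index 12.
Table: [869, -, -, 521, -, -, 701, 894, -, 258, 929, -, 113, 105, -, -, 633]
Lookup 258: h=3, h2=3, probe 3,6,9 → found at 9.

3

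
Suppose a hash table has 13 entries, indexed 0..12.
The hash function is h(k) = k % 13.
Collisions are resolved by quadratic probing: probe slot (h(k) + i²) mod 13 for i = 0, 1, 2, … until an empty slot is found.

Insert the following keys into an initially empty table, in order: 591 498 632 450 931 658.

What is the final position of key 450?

9

Insert 591: h=6, slot 6 empty => index 6.
Insert 498: h=4, slot 4 empty => index 4.
Insert 632: h=8, slot 8 empty => index 8.
Insert 450: h=8, slot 8 occupied => index 9.
Insert 931: h=8, slots 8,9 occupied => index 12.
Insert 658: h=8, slots 8,9,12,4 occupied => index 11.
Table: [—, —, —, —, 498, —, 591, —, 632, 450, —, 658, 931]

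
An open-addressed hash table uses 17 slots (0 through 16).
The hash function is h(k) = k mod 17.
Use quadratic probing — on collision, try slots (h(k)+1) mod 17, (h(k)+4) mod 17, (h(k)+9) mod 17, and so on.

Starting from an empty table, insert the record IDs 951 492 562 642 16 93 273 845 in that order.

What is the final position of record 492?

0

951 hashes to 16; slot 16 is free -> place at 16.
492 hashes to 16; 16 taken -> place at 0.
562 hashes to 1; slot 1 is free -> place at 1.
642 hashes to 13; slot 13 is free -> place at 13.
16 hashes to 16; 16,0 taken -> place at 3.
93 hashes to 8; slot 8 is free -> place at 8.
273 hashes to 1; 1 taken -> place at 2.
845 hashes to 12; slot 12 is free -> place at 12.
Table: [492, 562, 273, 16, -, -, -, -, 93, -, -, -, 845, 642, -, -, 951]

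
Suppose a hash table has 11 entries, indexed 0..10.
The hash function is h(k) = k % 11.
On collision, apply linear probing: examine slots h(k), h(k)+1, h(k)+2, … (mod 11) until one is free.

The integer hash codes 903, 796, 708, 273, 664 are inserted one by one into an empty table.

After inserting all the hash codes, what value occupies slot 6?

Insert 903: h=1, slot 1 empty => index 1.
Insert 796: h=4, slot 4 empty => index 4.
Insert 708: h=4, slot 4 occupied => index 5.
Insert 273: h=9, slot 9 empty => index 9.
Insert 664: h=4, slots 4,5 occupied => index 6.
Table: [∅, 903, ∅, ∅, 796, 708, 664, ∅, ∅, 273, ∅]

664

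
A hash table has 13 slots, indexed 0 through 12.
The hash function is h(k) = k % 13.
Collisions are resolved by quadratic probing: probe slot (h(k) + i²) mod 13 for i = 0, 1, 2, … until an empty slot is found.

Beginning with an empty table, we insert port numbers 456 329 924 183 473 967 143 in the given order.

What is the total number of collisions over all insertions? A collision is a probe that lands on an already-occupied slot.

456: h=1 → slot 1
329: h=4 → slot 4
924: h=1, probe 1,2 → slot 2
183: h=1, probe 1,2,5 → slot 5
473: h=5, probe 5,6 → slot 6
967: h=5, probe 5,6,9 → slot 9
143: h=0 → slot 0
Table: [143, 456, 924, ., 329, 183, 473, ., ., 967, ., ., .]

6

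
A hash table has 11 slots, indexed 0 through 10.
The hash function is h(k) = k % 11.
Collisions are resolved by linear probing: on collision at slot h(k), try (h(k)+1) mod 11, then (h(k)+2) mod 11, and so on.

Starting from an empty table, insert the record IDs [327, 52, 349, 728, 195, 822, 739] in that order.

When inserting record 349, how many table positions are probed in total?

327: h=8 -> slot 8
52: h=8, probe 8,9 -> slot 9
349: h=8, probe 8,9,10 -> slot 10
728: h=2 -> slot 2
195: h=8, probe 8,9,10,0 -> slot 0
822: h=8, probe 8,9,10,0,1 -> slot 1
739: h=2, probe 2,3 -> slot 3
Table: [195, 822, 728, 739, —, —, —, —, 327, 52, 349]

3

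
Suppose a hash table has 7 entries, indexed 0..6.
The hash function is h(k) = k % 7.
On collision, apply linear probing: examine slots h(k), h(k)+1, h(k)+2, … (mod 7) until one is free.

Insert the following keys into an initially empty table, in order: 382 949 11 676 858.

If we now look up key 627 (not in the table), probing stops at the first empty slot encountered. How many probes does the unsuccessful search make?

6

382 hashes to 4; slot 4 is free => place at 4.
949 hashes to 4; 4 taken => place at 5.
11 hashes to 4; 4,5 taken => place at 6.
676 hashes to 4; 4,5,6 taken => place at 0.
858 hashes to 4; 4,5,6,0 taken => place at 1.
Table: [676, 858, _, _, 382, 949, 11]
Lookup 627: h=4, probe 4,5,6,0,1,2 → slot 2 empty, not found.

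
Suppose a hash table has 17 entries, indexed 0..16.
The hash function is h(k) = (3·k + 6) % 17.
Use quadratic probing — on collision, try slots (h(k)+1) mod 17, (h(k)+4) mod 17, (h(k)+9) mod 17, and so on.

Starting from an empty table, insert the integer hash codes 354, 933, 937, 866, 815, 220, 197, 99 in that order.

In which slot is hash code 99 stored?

15

354 hashes to 14; slot 14 is free -> place at 14.
933 hashes to 0; slot 0 is free -> place at 0.
937 hashes to 12; slot 12 is free -> place at 12.
866 hashes to 3; slot 3 is free -> place at 3.
815 hashes to 3; 3 taken -> place at 4.
220 hashes to 3; 3,4 taken -> place at 7.
197 hashes to 2; slot 2 is free -> place at 2.
99 hashes to 14; 14 taken -> place at 15.
Table: [933, _, 197, 866, 815, _, _, 220, _, _, _, _, 937, _, 354, 99, _]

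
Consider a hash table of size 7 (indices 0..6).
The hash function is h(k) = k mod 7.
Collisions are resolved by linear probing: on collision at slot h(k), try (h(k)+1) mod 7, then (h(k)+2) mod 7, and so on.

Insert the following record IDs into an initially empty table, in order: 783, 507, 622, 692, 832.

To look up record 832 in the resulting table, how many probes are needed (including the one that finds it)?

783 hashes to 6; slot 6 is free => place at 6.
507 hashes to 3; slot 3 is free => place at 3.
622 hashes to 6; 6 taken => place at 0.
692 hashes to 6; 6,0 taken => place at 1.
832 hashes to 6; 6,0,1 taken => place at 2.
Table: [622, 692, 832, 507, ∅, ∅, 783]
Lookup 832: h=6, probe 6,0,1,2 → found at 2.

4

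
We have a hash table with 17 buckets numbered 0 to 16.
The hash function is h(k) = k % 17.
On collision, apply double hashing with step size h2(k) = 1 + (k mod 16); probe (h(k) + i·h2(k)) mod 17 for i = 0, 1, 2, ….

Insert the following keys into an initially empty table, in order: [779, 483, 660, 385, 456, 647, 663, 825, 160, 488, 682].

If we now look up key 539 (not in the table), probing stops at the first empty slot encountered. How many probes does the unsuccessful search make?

6

779 hashes to 14; slot 14 is free => place at 14.
483 hashes to 7; slot 7 is free => place at 7.
660 hashes to 14, h2=5; 14 taken => place at 2.
385 hashes to 11; slot 11 is free => place at 11.
456 hashes to 14, h2=9; 14 taken => place at 6.
647 hashes to 1; slot 1 is free => place at 1.
663 hashes to 0; slot 0 is free => place at 0.
825 hashes to 9; slot 9 is free => place at 9.
160 hashes to 7, h2=1; 7 taken => place at 8.
488 hashes to 12; slot 12 is free => place at 12.
682 hashes to 2, h2=11; 2 taken => place at 13.
Table: [663, 647, 660, ., ., ., 456, 483, 160, 825, ., 385, 488, 682, 779, ., .]
Lookup 539: h=12, h2=12, probe 12,7,2,14,9,4 → slot 4 empty, not found.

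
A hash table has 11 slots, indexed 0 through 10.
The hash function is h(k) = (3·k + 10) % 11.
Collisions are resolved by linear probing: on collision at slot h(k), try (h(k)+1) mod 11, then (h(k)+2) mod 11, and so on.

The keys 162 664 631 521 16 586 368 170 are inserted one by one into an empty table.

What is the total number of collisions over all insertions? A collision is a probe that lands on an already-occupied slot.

11

Insert 162: h=1, slot 1 empty → index 1.
Insert 664: h=0, slot 0 empty → index 0.
Insert 631: h=0, slots 0,1 occupied → index 2.
Insert 521: h=0, slots 0,1,2 occupied → index 3.
Insert 16: h=3, slot 3 occupied → index 4.
Insert 586: h=8, slot 8 empty → index 8.
Insert 368: h=3, slots 3,4 occupied → index 5.
Insert 170: h=3, slots 3,4,5 occupied → index 6.
Table: [664, 162, 631, 521, 16, 368, 170, —, 586, —, —]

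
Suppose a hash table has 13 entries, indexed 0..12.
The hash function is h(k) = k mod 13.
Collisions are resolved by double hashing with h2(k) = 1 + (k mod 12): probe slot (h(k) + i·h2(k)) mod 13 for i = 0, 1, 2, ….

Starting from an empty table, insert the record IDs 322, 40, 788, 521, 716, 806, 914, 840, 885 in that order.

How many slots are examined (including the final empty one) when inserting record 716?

3

Insert 322: h=10, slot 10 empty => index 10.
Insert 40: h=1, slot 1 empty => index 1.
Insert 788: h=8, slot 8 empty => index 8.
Insert 521: h=1, h2=6, slot 1 occupied => index 7.
Insert 716: h=1, h2=9, slots 1,10 occupied => index 6.
Insert 806: h=0, slot 0 empty => index 0.
Insert 914: h=4, slot 4 empty => index 4.
Insert 840: h=8, h2=1, slot 8 occupied => index 9.
Insert 885: h=1, h2=10, slot 1 occupied => index 11.
Table: [806, 40, ., ., 914, ., 716, 521, 788, 840, 322, 885, .]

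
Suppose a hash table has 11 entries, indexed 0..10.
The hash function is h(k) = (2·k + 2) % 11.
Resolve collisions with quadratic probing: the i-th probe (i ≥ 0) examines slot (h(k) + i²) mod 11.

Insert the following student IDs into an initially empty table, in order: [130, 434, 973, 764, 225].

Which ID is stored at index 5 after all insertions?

764

130: h=9 → slot 9
434: h=1 → slot 1
973: h=1, probe 1,2 → slot 2
764: h=1, probe 1,2,5 → slot 5
225: h=1, probe 1,2,5,10 → slot 10
Table: [-, 434, 973, -, -, 764, -, -, -, 130, 225]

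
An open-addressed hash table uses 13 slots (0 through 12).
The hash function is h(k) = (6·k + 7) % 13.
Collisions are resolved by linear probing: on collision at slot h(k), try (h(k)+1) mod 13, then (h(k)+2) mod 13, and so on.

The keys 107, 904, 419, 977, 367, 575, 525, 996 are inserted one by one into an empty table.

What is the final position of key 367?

1

107: h=12 => slot 12
904: h=10 => slot 10
419: h=12, probe 12,0 => slot 0
977: h=6 => slot 6
367: h=12, probe 12,0,1 => slot 1
575: h=12, probe 12,0,1,2 => slot 2
525: h=11 => slot 11
996: h=3 => slot 3
Table: [419, 367, 575, 996, ., ., 977, ., ., ., 904, 525, 107]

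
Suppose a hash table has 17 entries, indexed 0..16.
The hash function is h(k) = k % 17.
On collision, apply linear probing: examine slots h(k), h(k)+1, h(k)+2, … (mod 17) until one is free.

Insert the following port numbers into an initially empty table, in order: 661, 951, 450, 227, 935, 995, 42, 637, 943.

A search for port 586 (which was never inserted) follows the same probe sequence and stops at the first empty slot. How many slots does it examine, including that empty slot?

661 hashes to 15; slot 15 is free => place at 15.
951 hashes to 16; slot 16 is free => place at 16.
450 hashes to 8; slot 8 is free => place at 8.
227 hashes to 6; slot 6 is free => place at 6.
935 hashes to 0; slot 0 is free => place at 0.
995 hashes to 9; slot 9 is free => place at 9.
42 hashes to 8; 8,9 taken => place at 10.
637 hashes to 8; 8,9,10 taken => place at 11.
943 hashes to 8; 8,9,10,11 taken => place at 12.
Table: [935, -, -, -, -, -, 227, -, 450, 995, 42, 637, 943, -, -, 661, 951]
Lookup 586: h=8, probe 8,9,10,11,12,13 → slot 13 empty, not found.

6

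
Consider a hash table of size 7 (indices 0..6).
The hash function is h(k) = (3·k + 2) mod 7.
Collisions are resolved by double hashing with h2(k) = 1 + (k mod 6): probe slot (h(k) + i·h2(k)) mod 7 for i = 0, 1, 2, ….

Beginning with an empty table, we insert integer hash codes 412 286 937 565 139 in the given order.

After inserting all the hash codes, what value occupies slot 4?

412: h=6 => slot 6
286: h=6, h2=5, probe 6,4 => slot 4
937: h=6, h2=2, probe 6,1 => slot 1
565: h=3 => slot 3
139: h=6, h2=2, probe 6,1,3,5 => slot 5
Table: [_, 937, _, 565, 286, 139, 412]

286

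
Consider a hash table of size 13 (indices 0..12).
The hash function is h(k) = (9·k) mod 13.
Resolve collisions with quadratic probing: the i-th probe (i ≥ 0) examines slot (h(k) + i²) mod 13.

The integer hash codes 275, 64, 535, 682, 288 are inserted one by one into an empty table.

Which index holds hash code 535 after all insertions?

275: h=5 => slot 5
64: h=4 => slot 4
535: h=5, probe 5,6 => slot 6
682: h=2 => slot 2
288: h=5, probe 5,6,9 => slot 9
Table: [_, _, 682, _, 64, 275, 535, _, _, 288, _, _, _]

6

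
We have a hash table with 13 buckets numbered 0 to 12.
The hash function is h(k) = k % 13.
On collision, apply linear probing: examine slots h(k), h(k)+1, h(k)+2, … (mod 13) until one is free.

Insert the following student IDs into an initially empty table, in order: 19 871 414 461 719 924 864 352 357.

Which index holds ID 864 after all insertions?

Insert 19: h=6, slot 6 empty -> index 6.
Insert 871: h=0, slot 0 empty -> index 0.
Insert 414: h=11, slot 11 empty -> index 11.
Insert 461: h=6, slot 6 occupied -> index 7.
Insert 719: h=4, slot 4 empty -> index 4.
Insert 924: h=1, slot 1 empty -> index 1.
Insert 864: h=6, slots 6,7 occupied -> index 8.
Insert 352: h=1, slot 1 occupied -> index 2.
Insert 357: h=6, slots 6,7,8 occupied -> index 9.
Table: [871, 924, 352, _, 719, _, 19, 461, 864, 357, _, 414, _]

8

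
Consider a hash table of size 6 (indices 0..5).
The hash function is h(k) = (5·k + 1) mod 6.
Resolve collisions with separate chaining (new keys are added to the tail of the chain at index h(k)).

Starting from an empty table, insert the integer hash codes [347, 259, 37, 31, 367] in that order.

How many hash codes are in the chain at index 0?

Insert 347: h=2, bucket 2 empty -> new chain.
Insert 259: h=0, bucket 0 empty -> new chain.
Insert 37: h=0, bucket 0 nonempty -> append to chain.
Insert 31: h=0, bucket 0 nonempty -> append to chain.
Insert 367: h=0, bucket 0 nonempty -> append to chain.
Final buckets:
0: 259 -> 37 -> 31 -> 367
1: —
2: 347
3: —
4: —
5: —

4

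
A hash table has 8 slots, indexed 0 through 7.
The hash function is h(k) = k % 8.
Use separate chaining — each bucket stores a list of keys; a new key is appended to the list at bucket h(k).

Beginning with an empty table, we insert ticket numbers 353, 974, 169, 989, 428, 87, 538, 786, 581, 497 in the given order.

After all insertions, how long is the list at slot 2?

353 -> bucket 1
974 -> bucket 6
169 -> bucket 1 (collision)
989 -> bucket 5
428 -> bucket 4
87 -> bucket 7
538 -> bucket 2
786 -> bucket 2 (collision)
581 -> bucket 5 (collision)
497 -> bucket 1 (collision)
Final buckets:
0: —
1: 353 -> 169 -> 497
2: 538 -> 786
3: —
4: 428
5: 989 -> 581
6: 974
7: 87

2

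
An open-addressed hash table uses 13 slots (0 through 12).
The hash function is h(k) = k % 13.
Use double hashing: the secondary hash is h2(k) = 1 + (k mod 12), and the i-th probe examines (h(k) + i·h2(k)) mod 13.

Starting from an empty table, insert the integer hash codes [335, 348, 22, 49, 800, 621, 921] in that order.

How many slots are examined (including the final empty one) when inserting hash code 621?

Insert 335: h=10, slot 10 empty -> index 10.
Insert 348: h=10, h2=1, slot 10 occupied -> index 11.
Insert 22: h=9, slot 9 empty -> index 9.
Insert 49: h=10, h2=2, slot 10 occupied -> index 12.
Insert 800: h=7, slot 7 empty -> index 7.
Insert 621: h=10, h2=10, slots 10,7 occupied -> index 4.
Insert 921: h=11, h2=10, slot 11 occupied -> index 8.
Table: [_, _, _, _, 621, _, _, 800, 921, 22, 335, 348, 49]

3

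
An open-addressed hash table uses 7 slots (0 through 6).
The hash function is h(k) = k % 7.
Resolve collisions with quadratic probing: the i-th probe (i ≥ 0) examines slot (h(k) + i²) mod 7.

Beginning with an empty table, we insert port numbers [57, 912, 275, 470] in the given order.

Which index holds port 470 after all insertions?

5

Insert 57: h=1, slot 1 empty => index 1.
Insert 912: h=2, slot 2 empty => index 2.
Insert 275: h=2, slot 2 occupied => index 3.
Insert 470: h=1, slots 1,2 occupied => index 5.
Table: [., 57, 912, 275, ., 470, .]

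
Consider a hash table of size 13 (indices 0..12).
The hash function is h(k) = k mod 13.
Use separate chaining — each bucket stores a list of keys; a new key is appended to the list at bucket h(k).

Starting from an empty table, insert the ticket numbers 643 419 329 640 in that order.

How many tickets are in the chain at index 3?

Insert 643: h=6, bucket 6 empty -> new chain.
Insert 419: h=3, bucket 3 empty -> new chain.
Insert 329: h=4, bucket 4 empty -> new chain.
Insert 640: h=3, bucket 3 nonempty -> append to chain.
Final buckets:
0: ∅
1: ∅
2: ∅
3: 419 -> 640
4: 329
5: ∅
6: 643
7: ∅
8: ∅
9: ∅
10: ∅
11: ∅
12: ∅

2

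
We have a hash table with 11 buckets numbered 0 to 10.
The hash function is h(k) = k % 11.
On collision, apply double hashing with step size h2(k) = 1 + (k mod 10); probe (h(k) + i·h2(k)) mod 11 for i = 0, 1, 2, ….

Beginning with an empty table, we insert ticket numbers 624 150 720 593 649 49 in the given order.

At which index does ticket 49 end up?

4

Insert 624: h=8, slot 8 empty -> index 8.
Insert 150: h=7, slot 7 empty -> index 7.
Insert 720: h=5, slot 5 empty -> index 5.
Insert 593: h=10, slot 10 empty -> index 10.
Insert 649: h=0, slot 0 empty -> index 0.
Insert 49: h=5, h2=10, slot 5 occupied -> index 4.
Table: [649, ∅, ∅, ∅, 49, 720, ∅, 150, 624, ∅, 593]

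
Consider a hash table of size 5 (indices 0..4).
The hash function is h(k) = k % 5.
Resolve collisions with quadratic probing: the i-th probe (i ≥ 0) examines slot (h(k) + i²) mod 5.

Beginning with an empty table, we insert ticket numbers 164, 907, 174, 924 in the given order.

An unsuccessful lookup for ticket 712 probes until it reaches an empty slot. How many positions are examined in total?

164: h=4 => slot 4
907: h=2 => slot 2
174: h=4, probe 4,0 => slot 0
924: h=4, probe 4,0,3 => slot 3
Table: [174, —, 907, 924, 164]
Lookup 712: h=2, probe 2,3,1 → slot 1 empty, not found.

3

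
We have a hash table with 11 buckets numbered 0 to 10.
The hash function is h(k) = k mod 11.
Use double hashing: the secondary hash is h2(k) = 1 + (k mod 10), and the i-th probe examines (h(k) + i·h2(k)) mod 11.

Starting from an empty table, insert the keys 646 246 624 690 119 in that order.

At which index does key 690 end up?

9

Insert 646: h=8, slot 8 empty => index 8.
Insert 246: h=4, slot 4 empty => index 4.
Insert 624: h=8, h2=5, slot 8 occupied => index 2.
Insert 690: h=8, h2=1, slot 8 occupied => index 9.
Insert 119: h=9, h2=10, slots 9,8 occupied => index 7.
Table: [., ., 624, ., 246, ., ., 119, 646, 690, .]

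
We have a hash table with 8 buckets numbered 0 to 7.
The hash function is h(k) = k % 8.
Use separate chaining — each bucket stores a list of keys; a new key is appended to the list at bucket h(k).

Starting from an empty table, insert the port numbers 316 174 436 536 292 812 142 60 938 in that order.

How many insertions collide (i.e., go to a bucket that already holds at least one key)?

5

316 → bucket 4
174 → bucket 6
436 → bucket 4 (collision)
536 → bucket 0
292 → bucket 4 (collision)
812 → bucket 4 (collision)
142 → bucket 6 (collision)
60 → bucket 4 (collision)
938 → bucket 2
Final buckets:
0: 536
1: -
2: 938
3: -
4: 316 -> 436 -> 292 -> 812 -> 60
5: -
6: 174 -> 142
7: -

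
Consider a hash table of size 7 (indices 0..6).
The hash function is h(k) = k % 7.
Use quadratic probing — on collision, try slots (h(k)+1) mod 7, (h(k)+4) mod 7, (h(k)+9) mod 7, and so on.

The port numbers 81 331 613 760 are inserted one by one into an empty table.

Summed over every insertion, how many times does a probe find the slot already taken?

3

Insert 81: h=4, slot 4 empty → index 4.
Insert 331: h=2, slot 2 empty → index 2.
Insert 613: h=4, slot 4 occupied → index 5.
Insert 760: h=4, slots 4,5 occupied → index 1.
Table: [—, 760, 331, —, 81, 613, —]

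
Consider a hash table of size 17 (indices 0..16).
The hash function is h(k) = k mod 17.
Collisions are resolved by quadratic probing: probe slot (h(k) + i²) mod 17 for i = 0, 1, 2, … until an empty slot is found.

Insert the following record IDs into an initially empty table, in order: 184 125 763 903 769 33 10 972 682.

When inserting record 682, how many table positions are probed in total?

184 hashes to 14; slot 14 is free => place at 14.
125 hashes to 6; slot 6 is free => place at 6.
763 hashes to 15; slot 15 is free => place at 15.
903 hashes to 2; slot 2 is free => place at 2.
769 hashes to 4; slot 4 is free => place at 4.
33 hashes to 16; slot 16 is free => place at 16.
10 hashes to 10; slot 10 is free => place at 10.
972 hashes to 3; slot 3 is free => place at 3.
682 hashes to 2; 2,3,6 taken => place at 11.
Table: [∅, ∅, 903, 972, 769, ∅, 125, ∅, ∅, ∅, 10, 682, ∅, ∅, 184, 763, 33]

4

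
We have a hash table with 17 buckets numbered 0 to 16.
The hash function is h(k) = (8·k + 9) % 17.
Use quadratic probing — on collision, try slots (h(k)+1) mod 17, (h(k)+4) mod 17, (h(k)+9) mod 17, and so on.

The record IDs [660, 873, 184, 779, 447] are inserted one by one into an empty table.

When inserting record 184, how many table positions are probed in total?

660: h=2 -> slot 2
873: h=6 -> slot 6
184: h=2, probe 2,3 -> slot 3
779: h=2, probe 2,3,6,11 -> slot 11
447: h=15 -> slot 15
Table: [_, _, 660, 184, _, _, 873, _, _, _, _, 779, _, _, _, 447, _]

2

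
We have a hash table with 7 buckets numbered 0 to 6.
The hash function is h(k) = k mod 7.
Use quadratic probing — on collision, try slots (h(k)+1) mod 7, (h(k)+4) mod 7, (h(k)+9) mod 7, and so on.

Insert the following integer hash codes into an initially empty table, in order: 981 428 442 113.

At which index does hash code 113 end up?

3

981 hashes to 1; slot 1 is free -> place at 1.
428 hashes to 1; 1 taken -> place at 2.
442 hashes to 1; 1,2 taken -> place at 5.
113 hashes to 1; 1,2,5 taken -> place at 3.
Table: [_, 981, 428, 113, _, 442, _]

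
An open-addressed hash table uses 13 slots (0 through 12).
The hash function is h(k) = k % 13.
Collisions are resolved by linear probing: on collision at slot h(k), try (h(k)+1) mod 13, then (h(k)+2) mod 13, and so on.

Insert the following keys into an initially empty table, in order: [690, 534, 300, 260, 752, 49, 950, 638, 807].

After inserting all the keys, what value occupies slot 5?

638

690 hashes to 1; slot 1 is free -> place at 1.
534 hashes to 1; 1 taken -> place at 2.
300 hashes to 1; 1,2 taken -> place at 3.
260 hashes to 0; slot 0 is free -> place at 0.
752 hashes to 11; slot 11 is free -> place at 11.
49 hashes to 10; slot 10 is free -> place at 10.
950 hashes to 1; 1,2,3 taken -> place at 4.
638 hashes to 1; 1,2,3,4 taken -> place at 5.
807 hashes to 1; 1,2,3,4,5 taken -> place at 6.
Table: [260, 690, 534, 300, 950, 638, 807, ., ., ., 49, 752, .]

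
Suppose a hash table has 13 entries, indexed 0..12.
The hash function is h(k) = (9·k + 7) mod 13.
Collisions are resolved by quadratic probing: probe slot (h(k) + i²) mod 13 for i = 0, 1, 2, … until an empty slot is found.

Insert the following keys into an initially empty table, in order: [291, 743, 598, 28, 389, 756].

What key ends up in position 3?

291 hashes to 0; slot 0 is free → place at 0.
743 hashes to 12; slot 12 is free → place at 12.
598 hashes to 7; slot 7 is free → place at 7.
28 hashes to 12; 12,0 taken → place at 3.
389 hashes to 11; slot 11 is free → place at 11.
756 hashes to 12; 12,0,3 taken → place at 8.
Table: [291, —, —, 28, —, —, —, 598, 756, —, —, 389, 743]

28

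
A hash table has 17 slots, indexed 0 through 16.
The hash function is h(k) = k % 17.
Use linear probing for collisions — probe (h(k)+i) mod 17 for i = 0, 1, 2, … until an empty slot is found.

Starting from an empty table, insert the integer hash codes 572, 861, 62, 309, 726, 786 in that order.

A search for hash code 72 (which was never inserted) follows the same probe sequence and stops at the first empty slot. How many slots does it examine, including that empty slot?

2

Insert 572: h=11, slot 11 empty → index 11.
Insert 861: h=11, slot 11 occupied → index 12.
Insert 62: h=11, slots 11,12 occupied → index 13.
Insert 309: h=3, slot 3 empty → index 3.
Insert 726: h=12, slots 12,13 occupied → index 14.
Insert 786: h=4, slot 4 empty → index 4.
Table: [_, _, _, 309, 786, _, _, _, _, _, _, 572, 861, 62, 726, _, _]
Lookup 72: h=4, probe 4,5 → slot 5 empty, not found.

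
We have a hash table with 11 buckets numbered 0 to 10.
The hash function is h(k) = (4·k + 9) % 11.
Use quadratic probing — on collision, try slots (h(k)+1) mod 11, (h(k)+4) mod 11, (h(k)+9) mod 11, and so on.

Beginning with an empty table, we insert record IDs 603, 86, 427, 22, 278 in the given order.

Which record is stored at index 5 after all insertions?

427

603: h=1 -> slot 1
86: h=1, probe 1,2 -> slot 2
427: h=1, probe 1,2,5 -> slot 5
22: h=9 -> slot 9
278: h=10 -> slot 10
Table: [_, 603, 86, _, _, 427, _, _, _, 22, 278]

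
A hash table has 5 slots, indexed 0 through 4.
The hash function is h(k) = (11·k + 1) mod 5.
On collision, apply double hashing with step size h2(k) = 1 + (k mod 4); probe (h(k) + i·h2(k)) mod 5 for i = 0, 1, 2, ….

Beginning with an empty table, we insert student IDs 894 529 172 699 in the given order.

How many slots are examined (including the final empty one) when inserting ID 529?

2

894: h=0 => slot 0
529: h=0, h2=2, probe 0,2 => slot 2
172: h=3 => slot 3
699: h=0, h2=4, probe 0,4 => slot 4
Table: [894, ., 529, 172, 699]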